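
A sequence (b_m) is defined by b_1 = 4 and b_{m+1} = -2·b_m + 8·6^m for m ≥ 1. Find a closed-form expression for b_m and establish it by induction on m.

b_m = (-2)^m + 6^m

Computing the first terms: b_1 = 4, b_2 = 40, b_3 = 208. This suggests b_m = (-2)^m + 6^m.
For the base case m = 1: the formula gives 4 = 4 = b_1.
Inductive step: assume the claim holds for m = i, so b_i = (-2)^i + 6^i.
Then b_{i+1} = -2·b_i + 8·6^i = -2·((-2)^i + 6^i) + 8·6^i = (-2)^(i + 1) + 6^(i + 1),
which is the claimed formula at m = i+1.
By the principle of mathematical induction, the result holds for all m ≥ 1.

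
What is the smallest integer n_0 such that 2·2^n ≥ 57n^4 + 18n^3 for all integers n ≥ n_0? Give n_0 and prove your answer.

n_0 = 23

At n = 22: 8388608 < 13544256, so the inequality fails and n_0 ≥ 23. We prove 2·2^n ≥ 57n^4 + 18n^3 for all n ≥ 23.
When n = 23: 2·2^n = 16777216 and 57n^4 + 18n^3 = 16169943, so 16777216 ≥ 16169943.
Suppose the result is true for n = p, so 2·2^p ≥ 57p^4 + 18p^3.
Then 2·2^(p + 1) = 2·(2·2^p) ≥ 2·(57p^4 + 18p^3).
Also, for p ≥ 23 we have 2·(57p^4 + 18p^3) ≥ 57(p+1)^4 + 18(p+1)^3, since 2·(57p^4 + 18p^3) − (57(p+1)^4 + 18(p+1)^3) = 57p^4 - 210p^3 - 396p^2 - 282p - 75, which is nonnegative for all p ≥ 23.
Combining, 2·2^(p + 1) ≥ 57(p+1)^4 + 18(p+1)^3.
By the principle of mathematical induction, the result holds for all n ≥ 23.
Hence the smallest such n_0 is 23.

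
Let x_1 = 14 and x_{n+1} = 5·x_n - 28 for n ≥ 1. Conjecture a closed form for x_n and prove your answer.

Computing the first terms: x_1 = 14, x_2 = 42, x_3 = 182. This suggests x_n = 7·5^(n - 1) + 7.
When n = 1: the formula gives 14 = 14 = x_1.
Suppose the result is true for n = k, so x_k = 7·5^(k - 1) + 7.
Then x_{k+1} = 5·x_k - 28 = 5·(7·5^(k - 1) + 7) - 28 = 7·5^k + 7 = 7·5^((k+1) - 1) + 7,
which is the claimed formula at n = k+1.
This completes the induction.

x_n = 7·5^(n - 1) + 7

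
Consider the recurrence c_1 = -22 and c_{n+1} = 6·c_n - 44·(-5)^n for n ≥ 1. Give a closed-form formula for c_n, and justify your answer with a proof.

c_n = 4(-5)^n - 2·6^(n - 1)

Computing the first terms: c_1 = -22, c_2 = 88, c_3 = -572. This suggests c_n = 4(-5)^n - 2·6^(n - 1).
Base case (n = 1): the formula gives -22 = -22 = c_1.
Inductive step: assume the claim holds for n = r, so c_r = 4(-5)^r - 2·6^(r - 1).
Then c_{r+1} = 6·c_r - 44·(-5)^r = 6·(4(-5)^r - 2·6^(r - 1)) - 44·(-5)^r = 4(-5)^(r + 1) - 2·6^r = 4(-5)^(r+1) - 2·6^((r+1) - 1),
which is the claimed formula at n = r+1.
By the principle of mathematical induction, the result holds for all n ≥ 1.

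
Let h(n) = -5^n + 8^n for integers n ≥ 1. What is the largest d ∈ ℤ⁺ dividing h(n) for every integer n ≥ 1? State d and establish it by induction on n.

d = 3

Computing the first values: h(1) = 3 and h(2) = 39; gcd(3, 39) = 3, so d ≤ 3.
We prove 3 | -5^n + 8^n for all n ≥ 1 by induction on n.
For the base case n = 1: h(1) = 3 = 3·(1), so 3 | h(1).
Inductive step: suppose the statement holds for some p ≥ 1, i.e. 3 | h(p). Then
8^{p+1} − 5^{p+1} = 8·8^p − 5·5^p = 8·(8^p − 5^p) + (3)·5^p. The first term is divisible by 3 by the inductive hypothesis, and the second term (3)·5^p is divisible by 3 since 3 | 3. Hence 3 | h(p+1).
By induction, the statement is established for all n ≥ 1.
Therefore the largest such d is 3.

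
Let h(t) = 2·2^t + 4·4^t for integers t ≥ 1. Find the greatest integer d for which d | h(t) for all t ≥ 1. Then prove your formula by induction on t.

d = 4

Computing the first values: h(1) = 20 and h(2) = 72; gcd(20, 72) = 4, so d ≤ 4.
We prove 4 | 2·2^t + 4·4^t for all t ≥ 1 by induction on t.
For the base case t = 1: h(1) = 20 = 4·(5), so 4 | h(1).
Inductive step: assume the claim holds for t = r, i.e. 4 | h(r). Then
h(r+1) − 4·h(r) = (2·2^(r+1) + 4·4^(r+1)) − 4·(2·2^r + 4·4^r) = (2)·2^r·(2 − 4) = (-4)·2^r. Since 4 | h(r) by the inductive hypothesis, 4 | 4·h(r); and 4 | -4 since -4 = 4·-1. Therefore 4 | h(r+1).
Hence, by induction on t, the claim holds for every t ≥ 1.
Therefore the largest such d is 4.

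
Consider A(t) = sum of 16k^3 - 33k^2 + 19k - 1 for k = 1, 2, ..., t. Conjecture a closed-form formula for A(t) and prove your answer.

We claim A(t) = t(4t^3 - 3t^2 - 3t + 3) for all t ≥ 1.
When t = 1: A(1) = 1, and the closed form gives 1. They agree.
Inductive step: suppose the statement holds for some k ≥ 1, so A(k) = k(4k^3 - 3k^2 - 3k + 3).
Then A(k+1) = A(k) + (16k^3 + 15k^2 + k + 1) = (k(4k^3 - 3k^2 - 3k + 3)) + (16k^3 + 15k^2 + k + 1).
Simplifying, A(k+1) = (k + 1)(4k^3 + 9k^2 + 3k + 1) = (k+1)(4(k+1)^3 - 3(k+1)^2 - 3(k+1) + 3),
which is the closed form with t = k+1.
By the principle of mathematical induction, the result holds for all t ≥ 1.

A(t) = t(4t^3 - 3t^2 - 3t + 3)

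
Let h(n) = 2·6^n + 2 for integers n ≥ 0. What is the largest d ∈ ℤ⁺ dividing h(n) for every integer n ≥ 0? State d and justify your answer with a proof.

Computing the first values: h(0) = 4 and h(1) = 14; gcd(4, 14) = 2, so d ≤ 2.
We prove 2 | 2·6^n + 2 for all n ≥ 0 by induction on n.
When n = 0: h(0) = 4 = 2·(2), so 2 | h(0).
For the inductive step, assume it holds for an arbitrary i ≥ 0, i.e. 2 | h(i). Then
h(i+1) = 2·6^(i+1) + 2 = 6·(2·6^i + 2) - 10 = 6·h(i) - 10. The first term is divisible by 2 by the inductive hypothesis, and -10 is divisible by 2. Hence 2 | h(i+1).
By the principle of mathematical induction, the result holds for all n ≥ 0.
Therefore the largest such d is 2.

d = 2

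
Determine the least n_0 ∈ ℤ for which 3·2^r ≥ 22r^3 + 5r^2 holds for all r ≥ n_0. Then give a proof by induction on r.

n_0 = 15

At r = 14: 49152 < 61348, so the inequality fails and n_0 ≥ 15. We prove 3·2^r ≥ 22r^3 + 5r^2 for all r ≥ 15.
Base step (r = 15): 3·2^r = 98304 and 22r^3 + 5r^2 = 75375, so 98304 ≥ 75375.
Suppose the result is true for r = j, so 3·2^j ≥ 22j^3 + 5j^2.
Then 3·2^(j + 1) = 2·(3·2^j) ≥ 2·(22j^3 + 5j^2).
Also, for j ≥ 15 we have 2·(22j^3 + 5j^2) ≥ 22(j+1)^3 + 5(j+1)^2, since 2·(22j^3 + 5j^2) − (22(j+1)^3 + 5(j+1)^2) = 22j^3 - 61j^2 - 76j - 27, which is nonnegative for all j ≥ 15.
Combining, 3·2^(j + 1) ≥ 22(j+1)^3 + 5(j+1)^2.
By the principle of mathematical induction, the result holds for all r ≥ 15.
Hence the smallest such n_0 is 15.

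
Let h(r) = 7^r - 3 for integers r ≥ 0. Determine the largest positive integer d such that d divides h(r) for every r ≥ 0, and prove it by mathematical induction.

Computing the first values: h(0) = -2 and h(1) = 4; gcd(-2, 4) = 2, so d ≤ 2.
We prove 2 | 7^r - 3 for all r ≥ 0 by induction on r.
Base step (r = 0): h(0) = -2 = 2·(-1), so 2 | h(0).
Suppose the result is true for r = m, i.e. 2 | h(m). Then
h(m+1) = 7^(m+1) - 3 = 7·(7^m - 3) + 18 = 7·h(m) + 18. The first term is divisible by 2 by the inductive hypothesis, and 18 is divisible by 2. Hence 2 | h(m+1).
Hence, by induction on r, the claim holds for every r ≥ 0.
Therefore the largest such d is 2.

d = 2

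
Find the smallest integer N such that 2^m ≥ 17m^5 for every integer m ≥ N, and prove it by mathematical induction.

N = 29

At m = 28: 268435456 < 292576256, so the inequality fails and N ≥ 29. We prove 2^m ≥ 17m^5 for all m ≥ 29.
When m = 29: 2^m = 536870912 and 17m^5 = 348689533, so 536870912 ≥ 348689533.
Inductive step: assume the claim holds for m = p, so 2^p ≥ 17p^5.
Then 2^(p + 1) = 2·(2^p) ≥ 2·(17p^5).
Also, for p ≥ 29 we have 2·(17p^5) ≥ 17(p+1)^5, since 2 ≥ (1 + 1/p)^5 for all p ≥ 29.
Combining, 2^(p + 1) ≥ 17(p+1)^5.
This completes the induction.
Hence the smallest such N is 29.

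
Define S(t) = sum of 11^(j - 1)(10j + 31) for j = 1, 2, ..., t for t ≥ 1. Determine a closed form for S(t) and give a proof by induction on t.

We claim S(t) = 11^t(t + 3) - 3 for all t ≥ 1.
When t = 1: S(1) = 41, and the closed form gives 41. They agree.
For the inductive step, assume it holds for an arbitrary j ≥ 1, so S(j) = 11^j(j + 3) - 3.
Then S(j+1) = S(j) + (11^j(10j + 41)) = (11^j(j + 3) - 3) + (11^j(10j + 41)).
Simplifying, S(j+1) = 11·11^j·j + 44·11^j - 3 = 11^(j+1)((j+1) + 3) - 3,
which is the closed form with t = j+1.
By the principle of mathematical induction, the result holds for all t ≥ 1.

S(t) = 11^t(t + 3) - 3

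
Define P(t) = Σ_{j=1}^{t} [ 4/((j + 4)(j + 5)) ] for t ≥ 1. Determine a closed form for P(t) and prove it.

We claim P(t) = 4t/(5(t + 5)) for all t ≥ 1.
When t = 1: P(1) = 2/15, and the closed form gives 2/15. They agree.
For the inductive step, assume it holds for an arbitrary j ≥ 1, so P(j) = 4j/(5(j + 5)).
Then P(j+1) = P(j) + (4/((j + 5)(j + 6))) = (4j/(5(j + 5))) + (4/((j + 5)(j + 6))).
Simplifying, P(j+1) = 4(j + 1)/(5(j + 6)) = 4(j+1)/(5((j+1) + 5)),
which is the closed form with t = j+1.
By the principle of mathematical induction, the result holds for all t ≥ 1.

P(t) = 4t/(5(t + 5))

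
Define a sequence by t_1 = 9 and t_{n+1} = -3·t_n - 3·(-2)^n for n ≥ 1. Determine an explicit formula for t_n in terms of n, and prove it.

t_n = -3(-2)^n - (-3)^n

Computing the first terms: t_1 = 9, t_2 = -21, t_3 = 51. This suggests t_n = -3(-2)^n - (-3)^n.
Base step (n = 1): the formula gives 9 = 9 = t_1.
Inductive step: suppose the statement holds for some k ≥ 1, so t_k = -3(-2)^k - (-3)^k.
Then t_{k+1} = -3·t_k - 3·(-2)^k = -3·(-3(-2)^k - (-3)^k) - 3·(-2)^k = -3(-2)^(k + 1) - (-3)^(k + 1),
which is the claimed formula at n = k+1.
Hence, by induction on n, the claim holds for every n ≥ 1.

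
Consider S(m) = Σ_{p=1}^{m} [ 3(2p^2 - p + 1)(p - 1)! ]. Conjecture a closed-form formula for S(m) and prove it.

We claim S(m) = (6m + 3)m! - 3 for all m ≥ 1.
For the base case m = 1: S(1) = 6, and the closed form gives 6. They agree.
Inductive step: assume the claim holds for m = p, so S(p) = (6p + 3)p! - 3.
Then S(p+1) = S(p) + (3(2p^2 + 3p + 2)p!) = ((6p + 3)p! - 3) + (3(2p^2 + 3p + 2)p!).
Simplifying, S(p+1) = (6(p+1) + 3)(p+1)! - 3,
which is the closed form with m = p+1.
This completes the induction.

S(m) = (6m + 3)m! - 3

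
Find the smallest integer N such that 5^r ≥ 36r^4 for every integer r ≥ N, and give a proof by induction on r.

N = 8

At r = 7: 78125 < 86436, so the inequality fails and N ≥ 8. We prove 5^r ≥ 36r^4 for all r ≥ 8.
Base step (r = 8): 5^r = 390625 and 36r^4 = 147456, so 390625 ≥ 147456.
Inductive step: suppose the statement holds for some p ≥ 8, so 5^p ≥ 36p^4.
Then 5^(p + 1) = 5·(5^p) ≥ 5·(36p^4).
Also, for p ≥ 8 we have 5·(36p^4) ≥ 36(p+1)^4, since 5 ≥ (1 + 1/p)^4 for all p ≥ 8.
Combining, 5^(p + 1) ≥ 36(p+1)^4.
This completes the induction.
Hence the smallest such N is 8.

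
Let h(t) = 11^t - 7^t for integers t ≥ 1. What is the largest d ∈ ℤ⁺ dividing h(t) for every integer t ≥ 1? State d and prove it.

d = 4

Computing the first values: h(1) = 4 and h(2) = 72; gcd(4, 72) = 4, so d ≤ 4.
We prove 4 | 11^t - 7^t for all t ≥ 1 by induction on t.
Base case (t = 1): h(1) = 4 = 4·(1), so 4 | h(1).
Inductive step: assume the claim holds for t = i, i.e. 4 | h(i). Then
11^{i+1} − 7^{i+1} = 11·11^i − 7·7^i = 11·(11^i − 7^i) + (4)·7^i. The first term is divisible by 4 by the inductive hypothesis, and the second term (4)·7^i is divisible by 4 since 4 | 4. Hence 4 | h(i+1).
Hence, by induction on t, the claim holds for every t ≥ 1.
Therefore the largest such d is 4.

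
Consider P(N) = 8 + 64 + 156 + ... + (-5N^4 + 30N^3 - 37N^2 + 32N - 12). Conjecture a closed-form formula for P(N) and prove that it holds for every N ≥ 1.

P(N) = -N(N^4 - 5N^3 - N^2 - 5N + 2)

We claim P(N) = -N(N^4 - 5N^3 - N^2 - 5N + 2) for all N ≥ 1.
For the base case N = 1: P(1) = 8, and the closed form gives 8. They agree.
Suppose the result is true for N = r, so P(r) = r(-r^4 + 5r^3 + r^2 + 5r - 2).
Then P(r+1) = P(r) + (-5r^4 + 10r^3 + 23r^2 + 28r + 8) = (r(-r^4 + 5r^3 + r^2 + 5r - 2)) + (-5r^4 + 10r^3 + 23r^2 + 28r + 8).
Simplifying, P(r+1) = -(r + 1)(r^4 - r^3 - 10r^2 - 18r - 8) = -(r+1)((r+1)^4 - 5(r+1)^3 - (r+1)^2 - 5(r+1) + 2),
which is the closed form with N = r+1.
Hence, by induction on N, the claim holds for every N ≥ 1.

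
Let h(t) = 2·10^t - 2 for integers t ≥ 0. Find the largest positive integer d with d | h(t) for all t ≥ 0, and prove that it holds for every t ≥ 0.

d = 18

Computing the first values: h(0) = 0 and h(1) = 18; gcd(0, 18) = 18, so d ≤ 18.
We prove 18 | 2·10^t - 2 for all t ≥ 0 by induction on t.
When t = 0: h(0) = 0 = 18·(0), so 18 | h(0).
For the inductive step, assume it holds for an arbitrary m ≥ 0, i.e. 18 | h(m). Then
h(m+1) = 2·10^(m+1) - 2 = 10·(2·10^m - 2) + 18 = 10·h(m) + 18. The first term is divisible by 18 by the inductive hypothesis, and 18 is divisible by 18. Hence 18 | h(m+1).
This completes the induction.
Therefore the largest such d is 18.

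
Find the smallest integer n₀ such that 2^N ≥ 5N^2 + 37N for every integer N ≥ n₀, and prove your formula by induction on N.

At N = 9: 512 < 738, so the inequality fails and n₀ ≥ 10. We prove 2^N ≥ 5N^2 + 37N for all N ≥ 10.
For the base case N = 10: 2^N = 1024 and 5N^2 + 37N = 870, so 1024 ≥ 870.
Inductive step: suppose the statement holds for some j ≥ 10, so 2^j ≥ 5j^2 + 37j.
Then 2^(j + 1) = 2·(2^j) ≥ 2·(5j^2 + 37j).
Also, for j ≥ 10 we have 2·(5j^2 + 37j) ≥ 5(j+1)^2 + 37(j+1), since 2·(5j^2 + 37j) − (5(j+1)^2 + 37(j+1)) = 5j^2 + 27j - 42, which is nonnegative for all j ≥ 10.
Combining, 2^(j + 1) ≥ 5(j+1)^2 + 37(j+1).
Hence, by induction on N, the claim holds for every N ≥ 10.
Hence the smallest such n₀ is 10.

n₀ = 10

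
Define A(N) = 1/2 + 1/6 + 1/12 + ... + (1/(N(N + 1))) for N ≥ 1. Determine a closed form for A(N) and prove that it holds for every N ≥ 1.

A(N) = N/(N + 1)

We claim A(N) = N/(N + 1) for all N ≥ 1.
When N = 1: A(1) = 1/2, and the closed form gives 1/2. They agree.
For the inductive step, assume it holds for an arbitrary j ≥ 1, so A(j) = j/(j + 1).
Then A(j+1) = A(j) + (1/((j + 1)(j + 2))) = (j/(j + 1)) + (1/((j + 1)(j + 2))).
Simplifying, A(j+1) = (j + 1)/(j + 2) = (j+1)/((j+1) + 1),
which is the closed form with N = j+1.
Hence, by induction on N, the claim holds for every N ≥ 1.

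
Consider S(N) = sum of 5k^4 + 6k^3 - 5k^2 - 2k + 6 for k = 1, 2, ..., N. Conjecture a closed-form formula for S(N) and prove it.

We claim S(N) = N(N^4 + 4N^3 + 3N^2 - 2N + 4) for all N ≥ 1.
For the base case N = 1: S(1) = 10, and the closed form gives 10. They agree.
Inductive step: assume the claim holds for N = k, so S(k) = k(k^4 + 4k^3 + 3k^2 - 2k + 4).
Then S(k+1) = S(k) + (5k^4 + 26k^3 + 43k^2 + 26k + 10) = (k(k^4 + 4k^3 + 3k^2 - 2k + 4)) + (5k^4 + 26k^3 + 43k^2 + 26k + 10).
Simplifying, S(k+1) = (k + 1)(k^4 + 8k^3 + 21k^2 + 20k + 10) = (k+1)((k+1)^4 + 4(k+1)^3 + 3(k+1)^2 - 2(k+1) + 4),
which is the closed form with N = k+1.
By the principle of mathematical induction, the result holds for all N ≥ 1.

S(N) = N(N^4 + 4N^3 + 3N^2 - 2N + 4)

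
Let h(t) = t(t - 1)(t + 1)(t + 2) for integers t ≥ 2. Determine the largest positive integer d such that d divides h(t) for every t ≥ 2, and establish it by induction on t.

d = 24

Computing the first values: h(2) = 24 and h(3) = 120; gcd(24, 120) = 24, so d ≤ 24.
We prove 24 | t(t - 1)(t + 1)(t + 2) for all t ≥ 2 by induction on t.
Base step (t = 2): h(2) = 24 = 24·(1), so 24 | h(2).
Inductive step: assume the claim holds for t = k, i.e. 24 | h(k). Then
h(k+1) − h(k) = k·(k+1)·(k+2)·(k+3) − (k-1)·k·(k+1)·(k+2) = k·(k+1)·(k+2)·[(k+3) − (k-1)] = 4·k·(k+1)·(k+2). The product of 3 consecutive integers is divisible by (3)! = 6, so h(k+1) − h(k) is divisible by 4·6 = 24. By the inductive hypothesis 24 | h(k), hence 24 | h(k+1).
By the principle of mathematical induction, the result holds for all t ≥ 2.
Therefore the largest such d is 24.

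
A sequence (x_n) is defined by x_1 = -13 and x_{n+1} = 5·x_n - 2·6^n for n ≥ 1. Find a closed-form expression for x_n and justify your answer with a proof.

Computing the first terms: x_1 = -13, x_2 = -77, x_3 = -457. This suggests x_n = -5^(n - 1) - 2·6^n.
When n = 1: the formula gives -13 = -13 = x_1.
Suppose the result is true for n = j, so x_j = -5^(j - 1) - 2·6^j.
Then x_{j+1} = 5·x_j - 2·6^j = 5·(-5^(j - 1) - 2·6^j) - 2·6^j = -5^j - 2·6^(j + 1) = -5^((j+1) - 1) - 2·6^(j+1),
which is the claimed formula at n = j+1.
Hence, by induction on n, the claim holds for every n ≥ 1.

x_n = -5^(n - 1) - 2·6^n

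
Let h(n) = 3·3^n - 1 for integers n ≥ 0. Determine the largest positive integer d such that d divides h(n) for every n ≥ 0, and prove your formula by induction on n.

d = 2

Computing the first values: h(0) = 2 and h(1) = 8; gcd(2, 8) = 2, so d ≤ 2.
We prove 2 | 3·3^n - 1 for all n ≥ 0 by induction on n.
Base step (n = 0): h(0) = 2 = 2·(1), so 2 | h(0).
For the inductive step, assume it holds for an arbitrary r ≥ 0, i.e. 2 | h(r). Then
h(r+1) = 3·3^(r+1) - 1 = 3·(3·3^r - 1) + 2 = 3·h(r) + 2. The first term is divisible by 2 by the inductive hypothesis, and 2 is divisible by 2. Hence 2 | h(r+1).
By the principle of mathematical induction, the result holds for all n ≥ 0.
Therefore the largest such d is 2.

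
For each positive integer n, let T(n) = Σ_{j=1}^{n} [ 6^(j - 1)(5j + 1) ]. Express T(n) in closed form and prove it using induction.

T(n) = 6^n·n

We claim T(n) = 6^n·n for all n ≥ 1.
Base step (n = 1): T(1) = 6, and the closed form gives 6. They agree.
Suppose the result is true for n = j, so T(j) = 6^j·j.
Then T(j+1) = T(j) + (6^j(5j + 6)) = (6^j·j) + (6^j(5j + 6)).
Simplifying, T(j+1) = 6^(j + 1)(j + 1) = 6^(j+1)·(j+1),
which is the closed form with n = j+1.
By induction, the statement is established for all n ≥ 1.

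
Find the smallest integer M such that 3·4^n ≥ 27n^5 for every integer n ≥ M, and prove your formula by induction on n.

At n = 9: 786432 < 1594323, so the inequality fails and M ≥ 10. We prove 3·4^n ≥ 27n^5 for all n ≥ 10.
Base case (n = 10): 3·4^n = 3145728 and 27n^5 = 2700000, so 3145728 ≥ 2700000.
For the inductive step, assume it holds for an arbitrary r ≥ 10, so 3·4^r ≥ 27r^5.
Then 3·4^(r + 1) = 4·(3·4^r) ≥ 4·(27r^5).
Also, for r ≥ 10 we have 4·(27r^5) ≥ 27(r+1)^5, since 4 ≥ (1 + 1/r)^5 for all r ≥ 10.
Combining, 3·4^(r + 1) ≥ 27(r+1)^5.
By the principle of mathematical induction, the result holds for all n ≥ 10.
Hence the smallest such M is 10.

M = 10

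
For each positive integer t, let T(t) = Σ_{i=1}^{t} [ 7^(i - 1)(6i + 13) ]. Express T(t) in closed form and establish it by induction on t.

We claim T(t) = 7^t(t + 2) - 2 for all t ≥ 1.
Base case (t = 1): T(1) = 19, and the closed form gives 19. They agree.
Inductive step: suppose the statement holds for some i ≥ 1, so T(i) = 7^i(i + 2) - 2.
Then T(i+1) = T(i) + (7^i(6i + 19)) = (7^i(i + 2) - 2) + (7^i(6i + 19)).
Simplifying, T(i+1) = 7·7^i·i + 21·7^i - 2 = 7^(i+1)((i+1) + 2) - 2,
which is the closed form with t = i+1.
By the principle of mathematical induction, the result holds for all t ≥ 1.

T(t) = 7^t(t + 2) - 2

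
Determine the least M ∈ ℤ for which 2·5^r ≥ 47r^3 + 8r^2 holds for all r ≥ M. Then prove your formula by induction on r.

M = 5

At r = 4: 1250 < 3136, so the inequality fails and M ≥ 5. We prove 2·5^r ≥ 47r^3 + 8r^2 for all r ≥ 5.
For the base case r = 5: 2·5^r = 6250 and 47r^3 + 8r^2 = 6075, so 6250 ≥ 6075.
Inductive step: suppose the statement holds for some m ≥ 5, so 2·5^m ≥ 47m^3 + 8m^2.
Then 2·5^(m + 1) = 5·(2·5^m) ≥ 5·(47m^3 + 8m^2).
Also, for m ≥ 5 we have 5·(47m^3 + 8m^2) ≥ 47(m+1)^3 + 8(m+1)^2, since 5·(47m^3 + 8m^2) − (47(m+1)^3 + 8(m+1)^2) = 188m^3 - 109m^2 - 157m - 55, which is nonnegative for all m ≥ 5.
Combining, 2·5^(m + 1) ≥ 47(m+1)^3 + 8(m+1)^2.
This completes the induction.
Hence the smallest such M is 5.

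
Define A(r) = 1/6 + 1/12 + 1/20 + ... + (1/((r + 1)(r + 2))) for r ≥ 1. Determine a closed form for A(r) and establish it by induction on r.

A(r) = r/(2(r + 2))

We claim A(r) = r/(2(r + 2)) for all r ≥ 1.
When r = 1: A(1) = 1/6, and the closed form gives 1/6. They agree.
For the inductive step, assume it holds for an arbitrary m ≥ 1, so A(m) = m/(2(m + 2)).
Then A(m+1) = A(m) + (1/((m + 2)(m + 3))) = (m/(2(m + 2))) + (1/((m + 2)(m + 3))).
Simplifying, A(m+1) = (m + 1)/(2(m + 3)) = (m+1)/(2((m+1) + 2)),
which is the closed form with r = m+1.
Hence, by induction on r, the claim holds for every r ≥ 1.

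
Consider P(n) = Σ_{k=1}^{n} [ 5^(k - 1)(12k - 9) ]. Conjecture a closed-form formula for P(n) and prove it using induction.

We claim P(n) = 3·5^n(n - 1) + 3 for all n ≥ 1.
Base step (n = 1): P(1) = 3, and the closed form gives 3. They agree.
For the inductive step, assume it holds for an arbitrary k ≥ 1, so P(k) = 3·5^k(k - 1) + 3.
Then P(k+1) = P(k) + (5^k(12k + 3)) = (3·5^k(k - 1) + 3) + (5^k(12k + 3)).
Simplifying, P(k+1) = 15·5^k·k + 3 = 3·5^(k+1)((k+1) - 1) + 3,
which is the closed form with n = k+1.
By induction, the statement is established for all n ≥ 1.

P(n) = 3·5^n(n - 1) + 3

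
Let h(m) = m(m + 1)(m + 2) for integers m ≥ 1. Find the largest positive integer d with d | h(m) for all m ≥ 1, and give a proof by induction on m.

d = 6

Computing the first values: h(1) = 6 and h(2) = 24; gcd(6, 24) = 6, so d ≤ 6.
We prove 6 | m(m + 1)(m + 2) for all m ≥ 1 by induction on m.
For the base case m = 1: h(1) = 6 = 6·(1), so 6 | h(1).
Inductive step: assume the claim holds for m = r, i.e. 6 | h(r). Then
h(r+1) − h(r) = (r+1)·(r+2)·(r+3) − r·(r+1)·(r+2) = (r+1)·(r+2)·[(r+3) − r] = 3·(r+1)·(r+2). The product of 2 consecutive integers is divisible by (2)! = 2, so h(r+1) − h(r) is divisible by 3·2 = 6. By the inductive hypothesis 6 | h(r), hence 6 | h(r+1).
By the principle of mathematical induction, the result holds for all m ≥ 1.
Therefore the largest such d is 6.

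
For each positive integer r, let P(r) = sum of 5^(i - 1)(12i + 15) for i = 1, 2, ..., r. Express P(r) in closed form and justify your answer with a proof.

P(r) = 3·5^r(r + 1) - 3

We claim P(r) = 3·5^r(r + 1) - 3 for all r ≥ 1.
When r = 1: P(1) = 27, and the closed form gives 27. They agree.
Suppose the result is true for r = i, so P(i) = 3·5^i(i + 1) - 3.
Then P(i+1) = P(i) + (5^i(12i + 27)) = (3·5^i(i + 1) - 3) + (5^i(12i + 27)).
Simplifying, P(i+1) = 15·5^i·i + 30·5^i - 3 = 3·5^(i+1)((i+1) + 1) - 3,
which is the closed form with r = i+1.
By induction, the statement is established for all r ≥ 1.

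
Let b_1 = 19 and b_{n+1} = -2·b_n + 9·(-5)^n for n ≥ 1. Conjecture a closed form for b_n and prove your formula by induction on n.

Computing the first terms: b_1 = 19, b_2 = -83, b_3 = 391. This suggests b_n = (-2)^(n + 1) - 3(-5)^n.
Base step (n = 1): the formula gives 19 = 19 = b_1.
Suppose the result is true for n = p, so b_p = (-2)^(p + 1) - 3(-5)^p.
Then b_{p+1} = -2·b_p + 9·(-5)^p = -2·((-2)^(p + 1) - 3(-5)^p) + 9·(-5)^p = (-2)^(p + 2) - 3(-5)^(p + 1) = (-2)^((p+1) + 1) - 3(-5)^(p+1),
which is the claimed formula at n = p+1.
Hence, by induction on n, the claim holds for every n ≥ 1.

b_n = (-2)^(n + 1) - 3(-5)^n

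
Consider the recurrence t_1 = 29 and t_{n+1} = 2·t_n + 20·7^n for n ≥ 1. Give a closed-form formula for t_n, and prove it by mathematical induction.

Computing the first terms: t_1 = 29, t_2 = 198, t_3 = 1376. This suggests t_n = 2^(n - 1) + 4·7^n.
For the base case n = 1: the formula gives 29 = 29 = t_1.
For the inductive step, assume it holds for an arbitrary r ≥ 1, so t_r = 2^(r - 1) + 4·7^r.
Then t_{r+1} = 2·t_r + 20·7^r = 2·(2^(r - 1) + 4·7^r) + 20·7^r = 2^r + 4·7^(r + 1) = 2^((r+1) - 1) + 4·7^(r+1),
which is the claimed formula at n = r+1.
This completes the induction.

t_n = 2^(n - 1) + 4·7^n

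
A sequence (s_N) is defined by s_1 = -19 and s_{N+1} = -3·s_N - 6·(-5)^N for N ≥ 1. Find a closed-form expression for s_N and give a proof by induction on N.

Computing the first terms: s_1 = -19, s_2 = 87, s_3 = -411. This suggests s_N = -4(-3)^(N - 1) + 3(-5)^N.
For the base case N = 1: the formula gives -19 = -19 = s_1.
For the inductive step, assume it holds for an arbitrary i ≥ 1, so s_i = -4(-3)^(i - 1) + 3(-5)^i.
Then s_{i+1} = -3·s_i - 6·(-5)^i = -3·(-4(-3)^(i - 1) + 3(-5)^i) - 6·(-5)^i = -4(-3)^i + 3(-5)^(i + 1) = -4(-3)^((i+1) - 1) + 3(-5)^(i+1),
which is the claimed formula at N = i+1.
By induction, the statement is established for all N ≥ 1.

s_N = -4(-3)^(N - 1) + 3(-5)^N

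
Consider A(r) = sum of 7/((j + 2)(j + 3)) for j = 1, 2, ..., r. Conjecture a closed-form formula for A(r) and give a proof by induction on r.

We claim A(r) = 7r/(3(r + 3)) for all r ≥ 1.
Base step (r = 1): A(1) = 7/12, and the closed form gives 7/12. They agree.
Inductive step: suppose the statement holds for some j ≥ 1, so A(j) = 7j/(3(j + 3)).
Then A(j+1) = A(j) + (7/((j + 3)(j + 4))) = (7j/(3(j + 3))) + (7/((j + 3)(j + 4))).
Simplifying, A(j+1) = 7(j + 1)/(3(j + 4)) = 7(j+1)/(3((j+1) + 3)),
which is the closed form with r = j+1.
By the principle of mathematical induction, the result holds for all r ≥ 1.

A(r) = 7r/(3(r + 3))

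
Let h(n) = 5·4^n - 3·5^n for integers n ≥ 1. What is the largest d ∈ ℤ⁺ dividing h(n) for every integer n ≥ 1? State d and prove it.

d = 5

Computing the first values: h(1) = 5 and h(2) = 5; gcd(5, 5) = 5, so d ≤ 5.
We prove 5 | 5·4^n - 3·5^n for all n ≥ 1 by induction on n.
Base case (n = 1): h(1) = 5 = 5·(1), so 5 | h(1).
Inductive step: assume the claim holds for n = k, i.e. 5 | h(k). Then
h(k+1) − 5·h(k) = (5·4^(k+1) - 3·5^(k+1)) − 5·(5·4^k - 3·5^k) = (5)·4^k·(4 − 5) = (-5)·4^k. Since 5 | h(k) by the inductive hypothesis, 5 | 5·h(k); and 5 | -5 since -5 = 5·-1. Therefore 5 | h(k+1).
Hence, by induction on n, the claim holds for every n ≥ 1.
Therefore the largest such d is 5.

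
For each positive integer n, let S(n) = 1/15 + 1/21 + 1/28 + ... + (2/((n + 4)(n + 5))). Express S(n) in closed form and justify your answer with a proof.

We claim S(n) = 2n/(5(n + 5)) for all n ≥ 1.
Base step (n = 1): S(1) = 1/15, and the closed form gives 1/15. They agree.
Inductive step: suppose the statement holds for some p ≥ 1, so S(p) = 2p/(5(p + 5)).
Then S(p+1) = S(p) + (2/((p + 5)(p + 6))) = (2p/(5(p + 5))) + (2/((p + 5)(p + 6))).
Simplifying, S(p+1) = 2(p + 1)/(5(p + 6)) = 2(p+1)/(5((p+1) + 5)),
which is the closed form with n = p+1.
By induction, the statement is established for all n ≥ 1.

S(n) = 2n/(5(n + 5))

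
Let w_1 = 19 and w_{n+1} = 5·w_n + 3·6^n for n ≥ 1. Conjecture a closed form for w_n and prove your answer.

Computing the first terms: w_1 = 19, w_2 = 113, w_3 = 673. This suggests w_n = 5^(n - 1) + 3·6^n.
When n = 1: the formula gives 19 = 19 = w_1.
Inductive step: suppose the statement holds for some p ≥ 1, so w_p = 5^(p - 1) + 3·6^p.
Then w_{p+1} = 5·w_p + 3·6^p = 5·(5^(p - 1) + 3·6^p) + 3·6^p = 5^p + 3·6^(p + 1) = 5^((p+1) - 1) + 3·6^(p+1),
which is the claimed formula at n = p+1.
Hence, by induction on n, the claim holds for every n ≥ 1.

w_n = 5^(n - 1) + 3·6^n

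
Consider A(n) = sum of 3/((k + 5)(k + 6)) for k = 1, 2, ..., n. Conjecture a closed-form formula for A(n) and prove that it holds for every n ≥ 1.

A(n) = n/(2(n + 6))

We claim A(n) = n/(2(n + 6)) for all n ≥ 1.
Base case (n = 1): A(1) = 1/14, and the closed form gives 1/14. They agree.
Suppose the result is true for n = k, so A(k) = k/(2(k + 6)).
Then A(k+1) = A(k) + (3/((k + 6)(k + 7))) = (k/(2(k + 6))) + (3/((k + 6)(k + 7))).
Simplifying, A(k+1) = (k + 1)/(2(k + 7)) = (k+1)/(2((k+1) + 6)),
which is the closed form with n = k+1.
By the principle of mathematical induction, the result holds for all n ≥ 1.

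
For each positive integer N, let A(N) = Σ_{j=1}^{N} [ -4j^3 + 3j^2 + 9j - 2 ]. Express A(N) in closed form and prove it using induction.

We claim A(N) = -N(N^3 + N^2 - 5N - 3) for all N ≥ 1.
Base step (N = 1): A(1) = 6, and the closed form gives 6. They agree.
For the inductive step, assume it holds for an arbitrary j ≥ 1, so A(j) = j(-j^3 - j^2 + 5j + 3).
Then A(j+1) = A(j) + (-4j^3 - 9j^2 + 3j + 6) = (j(-j^3 - j^2 + 5j + 3)) + (-4j^3 - 9j^2 + 3j + 6).
Simplifying, A(j+1) = -(j + 1)(j^3 + 4j^2 - 6) = -(j+1)((j+1)^3 + (j+1)^2 - 5(j+1) - 3),
which is the closed form with N = j+1.
By the principle of mathematical induction, the result holds for all N ≥ 1.

A(N) = -N(N^3 + N^2 - 5N - 3)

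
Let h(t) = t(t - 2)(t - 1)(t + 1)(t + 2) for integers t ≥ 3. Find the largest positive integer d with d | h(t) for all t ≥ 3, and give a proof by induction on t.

Computing the first values: h(3) = 120 and h(4) = 720; gcd(120, 720) = 120, so d ≤ 120.
We prove 120 | t(t - 2)(t - 1)(t + 1)(t + 2) for all t ≥ 3 by induction on t.
Base step (t = 3): h(3) = 120 = 120·(1), so 120 | h(3).
Suppose the result is true for t = r, i.e. 120 | h(r). Then
h(r+1) − h(r) = (r-1)·r·(r+1)·(r+2)·(r+3) − (r-2)·(r-1)·r·(r+1)·(r+2) = (r-1)·r·(r+1)·(r+2)·[(r+3) − (r-2)] = 5·(r-1)·r·(r+1)·(r+2). The product of 4 consecutive integers is divisible by (4)! = 24, so h(r+1) − h(r) is divisible by 5·24 = 120. By the inductive hypothesis 120 | h(r), hence 120 | h(r+1).
By induction, the statement is established for all t ≥ 3.
Therefore the largest such d is 120.

d = 120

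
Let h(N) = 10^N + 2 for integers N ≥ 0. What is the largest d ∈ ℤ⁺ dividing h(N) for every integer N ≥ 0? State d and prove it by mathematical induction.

d = 3

Computing the first values: h(0) = 3 and h(1) = 12; gcd(3, 12) = 3, so d ≤ 3.
We prove 3 | 10^N + 2 for all N ≥ 0 by induction on N.
For the base case N = 0: h(0) = 3 = 3·(1), so 3 | h(0).
Inductive step: assume the claim holds for N = k, i.e. 3 | h(k). Then
h(k+1) = 10^(k+1) + 2 = 10·(10^k + 2) - 18 = 10·h(k) - 18. The first term is divisible by 3 by the inductive hypothesis, and -18 is divisible by 3. Hence 3 | h(k+1).
By the principle of mathematical induction, the result holds for all N ≥ 0.
Therefore the largest such d is 3.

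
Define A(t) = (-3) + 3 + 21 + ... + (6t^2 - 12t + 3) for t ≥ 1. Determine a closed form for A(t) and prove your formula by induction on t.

A(t) = t(t - 2)(2t + 1)

We claim A(t) = t(t - 2)(2t + 1) for all t ≥ 1.
Base step (t = 1): A(1) = -3, and the closed form gives -3. They agree.
For the inductive step, assume it holds for an arbitrary r ≥ 1, so A(r) = r(2r^2 - 3r - 2).
Then A(r+1) = A(r) + (6r^2 - 3) = (r(2r^2 - 3r - 2)) + (6r^2 - 3).
Simplifying, A(r+1) = (r - 1)(r + 1)(2r + 3) = (r+1)((r+1) - 2)(2(r+1) + 1),
which is the closed form with t = r+1.
By the principle of mathematical induction, the result holds for all t ≥ 1.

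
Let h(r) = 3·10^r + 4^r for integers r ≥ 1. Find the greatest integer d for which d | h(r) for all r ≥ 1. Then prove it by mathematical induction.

Computing the first values: h(1) = 34 and h(2) = 316; gcd(34, 316) = 2, so d ≤ 2.
We prove 2 | 3·10^r + 4^r for all r ≥ 1 by induction on r.
Base case (r = 1): h(1) = 34 = 2·(17), so 2 | h(1).
Inductive step: assume the claim holds for r = k, i.e. 2 | h(k). Then
h(k+1) − 10·h(k) = (3·10^(k+1) + 4^(k+1)) − 10·(3·10^k + 4^k) = (1)·4^k·(4 − 10) = (-6)·4^k. Since 2 | h(k) by the inductive hypothesis, 2 | 10·h(k); and 2 | -6 since -6 = 2·-3. Therefore 2 | h(k+1).
By induction, the statement is established for all r ≥ 1.
Therefore the largest such d is 2.

d = 2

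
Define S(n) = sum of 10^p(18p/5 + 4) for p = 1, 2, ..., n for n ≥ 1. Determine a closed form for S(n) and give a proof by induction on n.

S(n) = 4·10^n(n + 1) - 4

We claim S(n) = 4·10^n(n + 1) - 4 for all n ≥ 1.
Base step (n = 1): S(1) = 76, and the closed form gives 76. They agree.
Inductive step: suppose the statement holds for some p ≥ 1, so S(p) = 4·10^p(p + 1) - 4.
Then S(p+1) = S(p) + (10^p(36p + 76)) = (4·10^p(p + 1) - 4) + (10^p(36p + 76)).
Simplifying, S(p+1) = 40·10^p·p + 80·10^p - 4 = 4·10^(p+1)((p+1) + 1) - 4,
which is the closed form with n = p+1.
Hence, by induction on n, the claim holds for every n ≥ 1.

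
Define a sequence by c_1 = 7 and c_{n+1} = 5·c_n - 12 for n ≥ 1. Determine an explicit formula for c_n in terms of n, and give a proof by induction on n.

Computing the first terms: c_1 = 7, c_2 = 23, c_3 = 103. This suggests c_n = 4·5^(n - 1) + 3.
Base step (n = 1): the formula gives 7 = 7 = c_1.
Inductive step: suppose the statement holds for some k ≥ 1, so c_k = 4·5^(k - 1) + 3.
Then c_{k+1} = 5·c_k - 12 = 5·(4·5^(k - 1) + 3) - 12 = 4·5^k + 3 = 4·5^((k+1) - 1) + 3,
which is the claimed formula at n = k+1.
By the principle of mathematical induction, the result holds for all n ≥ 1.

c_n = 4·5^(n - 1) + 3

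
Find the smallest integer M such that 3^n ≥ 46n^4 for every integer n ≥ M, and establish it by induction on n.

M = 13

At n = 12: 531441 < 953856, so the inequality fails and M ≥ 13. We prove 3^n ≥ 46n^4 for all n ≥ 13.
Base step (n = 13): 3^n = 1594323 and 46n^4 = 1313806, so 1594323 ≥ 1313806.
Inductive step: assume the claim holds for n = p, so 3^p ≥ 46p^4.
Then 3^(p + 1) = 3·(3^p) ≥ 3·(46p^4).
Also, for p ≥ 13 we have 3·(46p^4) ≥ 46(p+1)^4, since 3 ≥ (1 + 1/p)^4 for all p ≥ 13.
Combining, 3^(p + 1) ≥ 46(p+1)^4.
This completes the induction.
Hence the smallest such M is 13.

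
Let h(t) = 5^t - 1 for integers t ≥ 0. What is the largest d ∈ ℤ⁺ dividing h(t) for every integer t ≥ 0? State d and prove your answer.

d = 4

Computing the first values: h(0) = 0 and h(1) = 4; gcd(0, 4) = 4, so d ≤ 4.
We prove 4 | 5^t - 1 for all t ≥ 0 by induction on t.
When t = 0: h(0) = 0 = 4·(0), so 4 | h(0).
Suppose the result is true for t = r, i.e. 4 | h(r). Then
h(r+1) = 5^(r+1) - 1 = 5·(5^r - 1) + 4 = 5·h(r) + 4. The first term is divisible by 4 by the inductive hypothesis, and 4 is divisible by 4. Hence 4 | h(r+1).
Hence, by induction on t, the claim holds for every t ≥ 0.
Therefore the largest such d is 4.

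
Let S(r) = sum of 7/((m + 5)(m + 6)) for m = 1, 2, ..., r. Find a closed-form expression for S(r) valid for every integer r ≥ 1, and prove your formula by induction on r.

S(r) = 7r/(6(r + 6))

We claim S(r) = 7r/(6(r + 6)) for all r ≥ 1.
Base case (r = 1): S(1) = 1/6, and the closed form gives 1/6. They agree.
For the inductive step, assume it holds for an arbitrary m ≥ 1, so S(m) = 7m/(6(m + 6)).
Then S(m+1) = S(m) + (7/((m + 6)(m + 7))) = (7m/(6(m + 6))) + (7/((m + 6)(m + 7))).
Simplifying, S(m+1) = 7(m + 1)/(6(m + 7)) = 7(m+1)/(6((m+1) + 6)),
which is the closed form with r = m+1.
This completes the induction.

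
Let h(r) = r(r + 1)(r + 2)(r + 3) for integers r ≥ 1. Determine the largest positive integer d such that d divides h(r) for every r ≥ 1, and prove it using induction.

d = 24

Computing the first values: h(1) = 24 and h(2) = 120; gcd(24, 120) = 24, so d ≤ 24.
We prove 24 | r(r + 1)(r + 2)(r + 3) for all r ≥ 1 by induction on r.
For the base case r = 1: h(1) = 24 = 24·(1), so 24 | h(1).
Suppose the result is true for r = i, i.e. 24 | h(i). Then
h(i+1) − h(i) = (i+1)·(i+2)·(i+3)·(i+4) − i·(i+1)·(i+2)·(i+3) = (i+1)·(i+2)·(i+3)·[(i+4) − i] = 4·(i+1)·(i+2)·(i+3). The product of 3 consecutive integers is divisible by (3)! = 6, so h(i+1) − h(i) is divisible by 4·6 = 24. By the inductive hypothesis 24 | h(i), hence 24 | h(i+1).
By the principle of mathematical induction, the result holds for all r ≥ 1.
Therefore the largest such d is 24.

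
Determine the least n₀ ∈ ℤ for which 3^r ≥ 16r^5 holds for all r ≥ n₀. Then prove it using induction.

At r = 14: 4782969 < 8605184, so the inequality fails and n₀ ≥ 15. We prove 3^r ≥ 16r^5 for all r ≥ 15.
Base case (r = 15): 3^r = 14348907 and 16r^5 = 12150000, so 14348907 ≥ 12150000.
For the inductive step, assume it holds for an arbitrary i ≥ 15, so 3^i ≥ 16i^5.
Then 3^(i + 1) = 3·(3^i) ≥ 3·(16i^5).
Also, for i ≥ 15 we have 3·(16i^5) ≥ 16(i+1)^5, since 3 ≥ (1 + 1/i)^5 for all i ≥ 15.
Combining, 3^(i + 1) ≥ 16(i+1)^5.
This completes the induction.
Hence the smallest such n₀ is 15.

n₀ = 15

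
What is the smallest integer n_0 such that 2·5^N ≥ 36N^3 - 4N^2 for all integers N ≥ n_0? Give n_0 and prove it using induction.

At N = 4: 1250 < 2240, so the inequality fails and n_0 ≥ 5. We prove 2·5^N ≥ 36N^3 - 4N^2 for all N ≥ 5.
For the base case N = 5: 2·5^N = 6250 and 36N^3 - 4N^2 = 4400, so 6250 ≥ 4400.
Suppose the result is true for N = r, so 2·5^r ≥ 36r^3 - 4r^2.
Then 2·5^(r + 1) = 5·(2·5^r) ≥ 5·(36r^3 - 4r^2).
Also, for r ≥ 5 we have 5·(36r^3 - 4r^2) ≥ 36(r+1)^3 - 4(r+1)^2, since 5·(36r^3 - 4r^2) − (36(r+1)^3 - 4(r+1)^2) = 144r^3 - 124r^2 - 100r - 32, which is nonnegative for all r ≥ 5.
Combining, 2·5^(r + 1) ≥ 36(r+1)^3 - 4(r+1)^2.
By the principle of mathematical induction, the result holds for all N ≥ 5.
Hence the smallest such n_0 is 5.

n_0 = 5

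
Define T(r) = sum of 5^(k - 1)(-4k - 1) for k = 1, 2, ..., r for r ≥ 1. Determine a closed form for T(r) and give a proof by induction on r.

We claim T(r) = -5^r·r for all r ≥ 1.
When r = 1: T(1) = -5, and the closed form gives -5. They agree.
For the inductive step, assume it holds for an arbitrary k ≥ 1, so T(k) = -5^k·k.
Then T(k+1) = T(k) + (5^k(-4k - 5)) = (-5^k·k) + (5^k(-4k - 5)).
Simplifying, T(k+1) = 5^(k + 1)(-k - 1) = -5^(k+1)·(k+1),
which is the closed form with r = k+1.
Hence, by induction on r, the claim holds for every r ≥ 1.

T(r) = -5^r·r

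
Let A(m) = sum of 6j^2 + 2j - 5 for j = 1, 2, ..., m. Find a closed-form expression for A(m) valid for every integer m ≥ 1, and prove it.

We claim A(m) = m(2m^2 + 4m - 3) for all m ≥ 1.
Base case (m = 1): A(1) = 3, and the closed form gives 3. They agree.
For the inductive step, assume it holds for an arbitrary j ≥ 1, so A(j) = j(2j^2 + 4j - 3).
Then A(j+1) = A(j) + (6j^2 + 14j + 3) = (j(2j^2 + 4j - 3)) + (6j^2 + 14j + 3).
Simplifying, A(j+1) = (j + 1)(2j^2 + 8j + 3) = (j+1)(2(j+1)^2 + 4(j+1) - 3),
which is the closed form with m = j+1.
Hence, by induction on m, the claim holds for every m ≥ 1.

A(m) = m(2m^2 + 4m - 3)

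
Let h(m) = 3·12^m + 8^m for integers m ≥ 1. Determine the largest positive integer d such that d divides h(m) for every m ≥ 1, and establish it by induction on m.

d = 4

Computing the first values: h(1) = 44 and h(2) = 496; gcd(44, 496) = 4, so d ≤ 4.
We prove 4 | 3·12^m + 8^m for all m ≥ 1 by induction on m.
When m = 1: h(1) = 44 = 4·(11), so 4 | h(1).
For the inductive step, assume it holds for an arbitrary k ≥ 1, i.e. 4 | h(k). Then
h(k+1) − 12·h(k) = (3·12^(k+1) + 8^(k+1)) − 12·(3·12^k + 8^k) = (1)·8^k·(8 − 12) = (-4)·8^k. Since 4 | h(k) by the inductive hypothesis, 4 | 12·h(k); and 4 | -4 since -4 = 4·-1. Therefore 4 | h(k+1).
Hence, by induction on m, the claim holds for every m ≥ 1.
Therefore the largest such d is 4.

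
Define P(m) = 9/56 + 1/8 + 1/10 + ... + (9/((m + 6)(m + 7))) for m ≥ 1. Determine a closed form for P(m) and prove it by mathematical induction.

We claim P(m) = 9m/(7(m + 7)) for all m ≥ 1.
When m = 1: P(1) = 9/56, and the closed form gives 9/56. They agree.
Inductive step: assume the claim holds for m = p, so P(p) = 9p/(7(p + 7)).
Then P(p+1) = P(p) + (9/((p + 7)(p + 8))) = (9p/(7(p + 7))) + (9/((p + 7)(p + 8))).
Simplifying, P(p+1) = 9(p + 1)/(7(p + 8)) = 9(p+1)/(7((p+1) + 7)),
which is the closed form with m = p+1.
By induction, the statement is established for all m ≥ 1.

P(m) = 9m/(7(m + 7))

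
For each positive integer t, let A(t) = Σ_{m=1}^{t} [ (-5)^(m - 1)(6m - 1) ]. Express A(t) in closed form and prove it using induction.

A(t) = -(-5)^t·t

We claim A(t) = -(-5)^t·t for all t ≥ 1.
For the base case t = 1: A(1) = 5, and the closed form gives 5. They agree.
Inductive step: assume the claim holds for t = m, so A(m) = -(-5)^m·m.
Then A(m+1) = A(m) + ((-5)^m(6m + 5)) = (-(-5)^m·m) + ((-5)^m(6m + 5)).
Simplifying, A(m+1) = 5(-5)^m(m + 1) = -(-5)^(m+1)·(m+1),
which is the closed form with t = m+1.
This completes the induction.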